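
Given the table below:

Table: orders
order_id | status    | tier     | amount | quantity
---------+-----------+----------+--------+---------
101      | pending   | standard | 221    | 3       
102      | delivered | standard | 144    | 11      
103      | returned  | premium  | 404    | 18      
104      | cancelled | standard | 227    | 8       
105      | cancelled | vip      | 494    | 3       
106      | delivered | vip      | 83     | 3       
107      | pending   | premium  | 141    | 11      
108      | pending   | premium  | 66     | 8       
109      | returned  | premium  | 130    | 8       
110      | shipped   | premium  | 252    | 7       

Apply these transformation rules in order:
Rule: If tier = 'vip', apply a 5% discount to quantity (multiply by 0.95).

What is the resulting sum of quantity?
79.7

Step 1: Records with tier = 'vip' have total quantity = 6
Step 2: Apply multiplier: 6 × 0.95 = 5.7
Step 3: Other records total: 74
Step 4: Final sum = 5.7 + 74 = 79.7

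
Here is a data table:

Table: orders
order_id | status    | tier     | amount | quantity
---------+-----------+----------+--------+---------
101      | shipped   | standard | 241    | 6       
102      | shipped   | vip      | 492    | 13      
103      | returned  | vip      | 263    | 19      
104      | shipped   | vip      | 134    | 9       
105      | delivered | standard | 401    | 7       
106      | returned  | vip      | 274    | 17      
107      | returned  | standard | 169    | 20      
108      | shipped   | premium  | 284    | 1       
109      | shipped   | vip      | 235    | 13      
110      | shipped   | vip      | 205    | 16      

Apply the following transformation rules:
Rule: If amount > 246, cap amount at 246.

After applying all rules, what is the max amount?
246

Step 1: Original maximum amount = 492
Step 2: Apply cap at 246
Step 3: 5 records had amount > 246 and were capped
Step 4: Maximum after transformation = 246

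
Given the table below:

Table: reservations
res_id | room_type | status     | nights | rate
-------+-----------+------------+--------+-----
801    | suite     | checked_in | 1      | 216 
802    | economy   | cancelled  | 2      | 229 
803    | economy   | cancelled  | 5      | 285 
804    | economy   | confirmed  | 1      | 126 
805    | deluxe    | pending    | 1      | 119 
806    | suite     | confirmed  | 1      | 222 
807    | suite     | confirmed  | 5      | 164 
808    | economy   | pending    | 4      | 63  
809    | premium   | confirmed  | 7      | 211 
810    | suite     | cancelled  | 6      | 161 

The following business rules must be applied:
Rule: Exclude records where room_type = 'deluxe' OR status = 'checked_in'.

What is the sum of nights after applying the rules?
31

Step 1: Find records where room_type = 'deluxe' OR status = 'checked_in'
Step 2: 2 records match, summing to 2
Step 3: Original sum: 33
Step 4: Remaining sum = 33 - 2 = 31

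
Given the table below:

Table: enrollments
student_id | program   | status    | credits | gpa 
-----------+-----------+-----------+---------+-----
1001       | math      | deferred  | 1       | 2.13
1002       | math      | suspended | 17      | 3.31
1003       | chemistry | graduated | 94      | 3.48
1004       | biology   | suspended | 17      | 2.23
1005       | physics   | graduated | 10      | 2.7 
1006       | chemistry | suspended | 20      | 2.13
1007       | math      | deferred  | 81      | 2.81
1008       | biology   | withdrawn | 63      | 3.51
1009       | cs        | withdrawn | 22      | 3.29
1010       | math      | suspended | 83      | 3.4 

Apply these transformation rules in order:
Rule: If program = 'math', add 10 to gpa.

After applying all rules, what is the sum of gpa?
68.99

Step 1: Count records where program = 'math': 4
Step 2: Total bonus added: 4 × 10 = 40
Step 3: Original sum of gpa: 28.99
Step 4: Final sum = 28.99 + 40 = 68.99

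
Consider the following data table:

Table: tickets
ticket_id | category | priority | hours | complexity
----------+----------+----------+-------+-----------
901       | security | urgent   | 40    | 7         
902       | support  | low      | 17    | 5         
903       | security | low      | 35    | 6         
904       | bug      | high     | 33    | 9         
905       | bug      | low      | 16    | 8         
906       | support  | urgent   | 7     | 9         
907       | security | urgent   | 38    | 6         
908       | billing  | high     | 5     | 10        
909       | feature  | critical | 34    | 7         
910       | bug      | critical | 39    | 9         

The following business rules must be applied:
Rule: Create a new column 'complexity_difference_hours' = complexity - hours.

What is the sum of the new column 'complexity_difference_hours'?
-188

Step 1: For each record, compute complexity - hours
Example calculations:
  7 - 40 = -33
  5 - 17 = -12
  6 - 35 = -29
  ...
Step 2: Sum all derived values
Step 3: Total = -188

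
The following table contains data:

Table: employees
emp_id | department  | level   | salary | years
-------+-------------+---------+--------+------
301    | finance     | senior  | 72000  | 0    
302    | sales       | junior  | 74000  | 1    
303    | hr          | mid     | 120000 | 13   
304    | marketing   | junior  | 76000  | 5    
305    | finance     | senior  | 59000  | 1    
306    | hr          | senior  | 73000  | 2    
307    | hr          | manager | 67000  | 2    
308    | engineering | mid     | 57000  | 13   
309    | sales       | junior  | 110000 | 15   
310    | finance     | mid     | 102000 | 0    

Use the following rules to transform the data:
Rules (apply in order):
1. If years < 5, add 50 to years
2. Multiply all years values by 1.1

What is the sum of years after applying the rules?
387.2

Step 1: Apply Rule 1 - Add 50 to records with years < 5
  - 6 records affected: 6 + (6 × 50) = 306
  - Unaffected records: 46
  - Sum after Rule 1: 352
Step 2: Apply Rule 2 - Multiply all by 1.1
  - 352 × 1.1 = 387.2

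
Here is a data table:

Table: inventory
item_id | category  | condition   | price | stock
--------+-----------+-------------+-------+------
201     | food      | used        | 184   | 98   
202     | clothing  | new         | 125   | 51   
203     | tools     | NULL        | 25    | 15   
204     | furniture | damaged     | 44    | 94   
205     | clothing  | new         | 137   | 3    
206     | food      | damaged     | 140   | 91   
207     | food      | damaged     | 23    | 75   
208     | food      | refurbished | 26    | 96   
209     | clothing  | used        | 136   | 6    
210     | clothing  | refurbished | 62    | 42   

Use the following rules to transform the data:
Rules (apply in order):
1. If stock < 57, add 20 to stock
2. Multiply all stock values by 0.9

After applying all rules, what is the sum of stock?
603.9

Step 1: Apply Rule 1 - Add 20 to records with stock < 57
  - 5 records affected: 117 + (5 × 20) = 217
  - Unaffected records: 454
  - Sum after Rule 1: 671
Step 2: Apply Rule 2 - Multiply all by 0.9
  - 671 × 0.9 = 603.9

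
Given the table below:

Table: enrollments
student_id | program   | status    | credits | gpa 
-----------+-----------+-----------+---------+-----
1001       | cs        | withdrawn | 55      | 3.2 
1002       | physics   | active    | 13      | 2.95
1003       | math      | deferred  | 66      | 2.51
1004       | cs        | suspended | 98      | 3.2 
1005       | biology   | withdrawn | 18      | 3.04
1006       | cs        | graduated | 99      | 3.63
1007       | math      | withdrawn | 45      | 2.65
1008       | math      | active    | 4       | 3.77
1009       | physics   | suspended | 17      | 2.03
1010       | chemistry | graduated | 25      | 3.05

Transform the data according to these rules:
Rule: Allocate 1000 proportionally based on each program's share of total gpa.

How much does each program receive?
biology: 101.23, chemistry: 101.57, cs: 334.0, math: 297.37, physics: 165.83

Step 1: Calculate total gpa = 30.03
Step 2: Calculate each program's proportion:
  biology: 3.04/30.03 = 10.12% → 101.23
  chemistry: 3.05/30.03 = 10.16% → 101.57
  cs: 10.03/30.03 = 33.40% → 334.0
  math: 8.93/30.03 = 29.74% → 297.37
  physics: 4.98/30.03 = 16.58% → 165.83
Step 3: Verify: sum of allocations ≈ 1000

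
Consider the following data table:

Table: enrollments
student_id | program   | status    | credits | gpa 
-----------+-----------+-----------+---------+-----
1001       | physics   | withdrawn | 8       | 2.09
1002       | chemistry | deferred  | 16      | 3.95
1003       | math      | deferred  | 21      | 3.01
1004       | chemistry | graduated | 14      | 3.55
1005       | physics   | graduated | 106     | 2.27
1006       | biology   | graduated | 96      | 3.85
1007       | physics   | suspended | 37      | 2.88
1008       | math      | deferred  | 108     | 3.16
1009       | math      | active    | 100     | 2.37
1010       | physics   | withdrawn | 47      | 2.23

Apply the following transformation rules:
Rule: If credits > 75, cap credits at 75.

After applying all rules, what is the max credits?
75

Step 1: Original maximum credits = 108
Step 2: Apply cap at 75
Step 3: 4 records had credits > 75 and were capped
Step 4: Maximum after transformation = 75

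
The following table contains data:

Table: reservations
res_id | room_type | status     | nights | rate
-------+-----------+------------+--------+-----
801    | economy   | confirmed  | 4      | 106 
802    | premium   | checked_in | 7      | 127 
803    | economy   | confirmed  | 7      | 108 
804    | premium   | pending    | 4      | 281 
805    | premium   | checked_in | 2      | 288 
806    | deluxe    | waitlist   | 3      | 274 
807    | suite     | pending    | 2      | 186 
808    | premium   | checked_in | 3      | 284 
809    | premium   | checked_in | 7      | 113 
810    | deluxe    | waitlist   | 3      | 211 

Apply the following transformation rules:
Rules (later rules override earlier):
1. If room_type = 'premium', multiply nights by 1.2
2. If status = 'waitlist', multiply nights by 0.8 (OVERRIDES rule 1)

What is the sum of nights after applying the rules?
45.4

Step 1: Rule 2 takes priority for records with status = 'waitlist'
  - 2 records: 6 × 0.8 = 4.8
Step 2: Rule 1 applies to remaining records with room_type = 'premium'
  - 5 records: 23 × 1.2 = 27.6
Step 3: Other records unchanged: 13
Step 4: Final sum = 4.8 + 27.6 + 13 = 45.4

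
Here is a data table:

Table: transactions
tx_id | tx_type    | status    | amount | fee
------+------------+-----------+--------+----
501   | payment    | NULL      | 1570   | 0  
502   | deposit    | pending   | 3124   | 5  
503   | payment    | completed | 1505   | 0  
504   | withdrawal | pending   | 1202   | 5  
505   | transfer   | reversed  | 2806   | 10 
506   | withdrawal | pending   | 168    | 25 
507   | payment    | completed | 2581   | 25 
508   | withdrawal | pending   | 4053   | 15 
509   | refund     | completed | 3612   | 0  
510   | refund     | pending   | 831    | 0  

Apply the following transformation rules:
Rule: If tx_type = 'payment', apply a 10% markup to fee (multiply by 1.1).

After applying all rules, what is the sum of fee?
87.5

Step 1: Records with tx_type = 'payment' have total fee = 25
Step 2: Apply multiplier: 25 × 1.1 = 27.5
Step 3: Other records total: 60
Step 4: Final sum = 27.5 + 60 = 87.5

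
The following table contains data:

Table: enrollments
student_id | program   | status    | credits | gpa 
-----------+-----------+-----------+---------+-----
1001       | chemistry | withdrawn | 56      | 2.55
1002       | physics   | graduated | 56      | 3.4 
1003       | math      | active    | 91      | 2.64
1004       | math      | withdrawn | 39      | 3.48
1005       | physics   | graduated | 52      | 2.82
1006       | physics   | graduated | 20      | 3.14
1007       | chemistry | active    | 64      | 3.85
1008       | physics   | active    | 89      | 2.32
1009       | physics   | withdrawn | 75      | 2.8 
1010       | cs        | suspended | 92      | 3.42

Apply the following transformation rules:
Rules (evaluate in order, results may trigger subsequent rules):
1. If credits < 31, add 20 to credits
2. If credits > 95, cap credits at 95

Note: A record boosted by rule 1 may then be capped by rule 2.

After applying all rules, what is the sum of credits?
654

Step 1: Apply rule 1 to records with credits < 31
  - 1 records get bonus of 20
  - Of these, 0 records then exceed 95 and get capped
Step 2: Apply rule 2 to records with credits > 95
  - 0 records (original) are capped
Step 3: Calculate final sum = 654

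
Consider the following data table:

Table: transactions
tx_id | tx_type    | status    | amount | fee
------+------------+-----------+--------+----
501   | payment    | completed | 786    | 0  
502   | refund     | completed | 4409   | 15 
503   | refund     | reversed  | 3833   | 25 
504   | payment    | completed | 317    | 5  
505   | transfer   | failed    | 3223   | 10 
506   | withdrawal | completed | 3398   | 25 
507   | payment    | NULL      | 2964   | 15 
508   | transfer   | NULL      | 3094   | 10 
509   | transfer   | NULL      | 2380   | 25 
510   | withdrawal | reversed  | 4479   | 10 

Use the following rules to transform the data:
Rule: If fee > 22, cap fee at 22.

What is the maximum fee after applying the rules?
22

Step 1: Original maximum fee = 25
Step 2: Apply cap at 22
Step 3: 3 records had fee > 22 and were capped
Step 4: Maximum after transformation = 22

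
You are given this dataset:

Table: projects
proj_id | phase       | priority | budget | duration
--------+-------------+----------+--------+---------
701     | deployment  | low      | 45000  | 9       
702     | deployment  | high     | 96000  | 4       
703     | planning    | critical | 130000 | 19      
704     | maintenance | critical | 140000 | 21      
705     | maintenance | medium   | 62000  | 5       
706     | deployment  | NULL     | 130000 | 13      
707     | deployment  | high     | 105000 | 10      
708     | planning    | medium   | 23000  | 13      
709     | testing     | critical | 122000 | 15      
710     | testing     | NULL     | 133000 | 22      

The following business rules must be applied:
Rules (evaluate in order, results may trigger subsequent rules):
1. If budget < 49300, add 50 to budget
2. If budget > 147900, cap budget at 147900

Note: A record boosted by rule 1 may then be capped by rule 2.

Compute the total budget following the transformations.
986100

Step 1: Apply rule 1 to records with budget < 49300
  - 2 records get bonus of 50
  - Of these, 0 records then exceed 147900 and get capped
Step 2: Apply rule 2 to records with budget > 147900
  - 0 records (original) are capped
Step 3: Calculate final sum = 986100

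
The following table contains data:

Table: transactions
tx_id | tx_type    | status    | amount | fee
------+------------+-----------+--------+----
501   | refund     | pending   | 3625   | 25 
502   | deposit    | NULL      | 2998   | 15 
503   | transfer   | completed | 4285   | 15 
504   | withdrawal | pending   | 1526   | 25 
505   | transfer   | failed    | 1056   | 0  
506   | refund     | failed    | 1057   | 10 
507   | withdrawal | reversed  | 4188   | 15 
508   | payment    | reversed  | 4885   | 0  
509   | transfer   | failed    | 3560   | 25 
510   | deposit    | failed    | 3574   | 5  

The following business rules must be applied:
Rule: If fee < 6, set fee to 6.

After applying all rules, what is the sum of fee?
148

Step 1: 3 records have fee < 6
Step 2: These records originally summed to 5
Step 3: After setting to minimum: 3 × 6 = 18
Step 4: Unaffected records sum: 130
Step 5: Final sum = 18 + 130 = 148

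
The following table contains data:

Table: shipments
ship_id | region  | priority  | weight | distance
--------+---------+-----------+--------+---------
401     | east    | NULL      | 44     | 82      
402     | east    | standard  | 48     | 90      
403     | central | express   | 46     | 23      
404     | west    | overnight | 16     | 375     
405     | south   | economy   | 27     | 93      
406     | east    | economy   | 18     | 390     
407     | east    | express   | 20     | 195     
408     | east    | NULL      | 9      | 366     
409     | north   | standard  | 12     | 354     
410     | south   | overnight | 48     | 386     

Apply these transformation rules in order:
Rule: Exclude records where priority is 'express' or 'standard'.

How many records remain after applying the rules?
6

Step 1: Count records to exclude
  - 2 (express) + 2 (standard) = 4 records
Step 2: Total records: 10
Step 3: Remaining = 10 - 4 = 6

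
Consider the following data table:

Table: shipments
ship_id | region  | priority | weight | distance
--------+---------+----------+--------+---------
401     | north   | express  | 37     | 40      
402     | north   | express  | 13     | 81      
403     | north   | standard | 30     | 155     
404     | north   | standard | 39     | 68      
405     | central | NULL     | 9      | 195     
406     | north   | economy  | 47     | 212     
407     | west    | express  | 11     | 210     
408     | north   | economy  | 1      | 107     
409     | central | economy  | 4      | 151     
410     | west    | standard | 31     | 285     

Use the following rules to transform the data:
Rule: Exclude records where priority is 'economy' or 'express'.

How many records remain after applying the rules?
4

Step 1: Count records to exclude
  - 3 (economy) + 3 (express) = 6 records
Step 2: Total records: 10
Step 3: Remaining = 10 - 6 = 4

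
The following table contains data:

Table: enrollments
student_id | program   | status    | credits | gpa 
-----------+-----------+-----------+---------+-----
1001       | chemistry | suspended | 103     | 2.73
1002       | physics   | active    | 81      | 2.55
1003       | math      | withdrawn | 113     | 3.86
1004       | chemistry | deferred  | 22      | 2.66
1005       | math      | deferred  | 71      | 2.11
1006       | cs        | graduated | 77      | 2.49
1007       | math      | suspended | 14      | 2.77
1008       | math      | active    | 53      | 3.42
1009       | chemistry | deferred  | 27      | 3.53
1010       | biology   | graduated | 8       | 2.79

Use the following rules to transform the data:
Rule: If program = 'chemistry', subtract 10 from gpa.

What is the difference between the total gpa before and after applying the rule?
30.0

Step 1: Original sum of gpa = 28.91
Step 2: 3 records have program = 'chemistry'
Step 3: Each affected record changes by -10
Step 4: Total change = 3 × -10 = -30
Step 5: New sum = 28.91 + -30 = -1.09
Step 6: Difference = |-1.09 - 28.91| = 30.0
        (Sum decreased by 30.0)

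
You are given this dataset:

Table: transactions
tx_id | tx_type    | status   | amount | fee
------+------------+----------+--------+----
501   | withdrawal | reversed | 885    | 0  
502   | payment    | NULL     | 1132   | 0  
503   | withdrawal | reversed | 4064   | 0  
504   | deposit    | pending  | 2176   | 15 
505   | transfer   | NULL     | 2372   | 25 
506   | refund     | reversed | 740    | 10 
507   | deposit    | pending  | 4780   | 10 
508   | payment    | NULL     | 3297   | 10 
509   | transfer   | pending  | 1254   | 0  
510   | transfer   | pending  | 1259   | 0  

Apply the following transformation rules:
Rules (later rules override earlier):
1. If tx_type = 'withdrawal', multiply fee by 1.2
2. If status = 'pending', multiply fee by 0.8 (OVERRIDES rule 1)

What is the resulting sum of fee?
65.0

Step 1: Rule 2 takes priority for records with status = 'pending'
  - 4 records: 25 × 0.8 = 20.0
Step 2: Rule 1 applies to remaining records with tx_type = 'withdrawal'
  - 2 records: 0 × 1.2 = 0.0
Step 3: Other records unchanged: 45
Step 4: Final sum = 20.0 + 0.0 + 45 = 65.0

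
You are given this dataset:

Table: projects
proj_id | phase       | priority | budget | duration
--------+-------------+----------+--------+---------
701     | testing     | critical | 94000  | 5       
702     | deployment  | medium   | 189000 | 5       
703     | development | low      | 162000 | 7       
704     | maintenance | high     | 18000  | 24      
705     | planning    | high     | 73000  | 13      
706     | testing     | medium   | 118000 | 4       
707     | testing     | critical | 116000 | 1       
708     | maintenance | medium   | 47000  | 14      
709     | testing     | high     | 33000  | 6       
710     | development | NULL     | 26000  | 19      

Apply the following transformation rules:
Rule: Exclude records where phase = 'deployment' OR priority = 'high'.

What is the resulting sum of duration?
50

Step 1: Find records where phase = 'deployment' OR priority = 'high'
Step 2: 4 records match, summing to 48
Step 3: Original sum: 98
Step 4: Remaining sum = 98 - 48 = 50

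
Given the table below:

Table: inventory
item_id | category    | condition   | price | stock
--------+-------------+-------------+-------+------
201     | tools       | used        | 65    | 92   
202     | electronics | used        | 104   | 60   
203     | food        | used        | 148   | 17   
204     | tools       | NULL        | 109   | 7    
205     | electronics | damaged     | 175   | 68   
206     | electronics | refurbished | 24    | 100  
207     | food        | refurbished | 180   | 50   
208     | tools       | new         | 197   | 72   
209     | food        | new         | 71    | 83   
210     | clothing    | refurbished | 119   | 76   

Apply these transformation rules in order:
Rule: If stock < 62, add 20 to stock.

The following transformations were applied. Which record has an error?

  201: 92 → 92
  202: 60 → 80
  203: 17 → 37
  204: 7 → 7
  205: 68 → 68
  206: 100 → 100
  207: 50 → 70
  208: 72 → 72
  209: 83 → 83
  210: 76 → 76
Record 204 has an error. The correct transformed value should be 27, not 7.

Step 1: Check each record against the rule
Step 2: Record 204 has stock = 7
Step 3: Since 7 < 62, the bonus should have been applied
Step 4: Correct value = 27, but claimed value = 7
Conclusion: Record 204 has the error.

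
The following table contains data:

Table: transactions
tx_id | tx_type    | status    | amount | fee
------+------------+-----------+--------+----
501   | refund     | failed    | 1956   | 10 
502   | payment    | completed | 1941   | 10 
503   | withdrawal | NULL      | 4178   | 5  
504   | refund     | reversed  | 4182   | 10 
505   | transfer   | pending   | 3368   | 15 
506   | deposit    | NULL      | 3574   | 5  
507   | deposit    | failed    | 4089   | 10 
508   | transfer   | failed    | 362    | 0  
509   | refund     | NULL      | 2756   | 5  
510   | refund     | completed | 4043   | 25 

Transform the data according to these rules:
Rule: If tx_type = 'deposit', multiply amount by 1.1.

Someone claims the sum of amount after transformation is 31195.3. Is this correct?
No, the correct result is 31215.3.

Step 1: Calculate the correct sum after transformation
Step 2: Apply multiplier 1.1 to records where tx_type = 'deposit'
Step 3: Correct result = 31215.3
Step 4: Claimed result = 31195.3
Step 5: 31215.3 ≠ 31195.3
Conclusion: The claimed result is incorrect. The correct answer is 31215.3.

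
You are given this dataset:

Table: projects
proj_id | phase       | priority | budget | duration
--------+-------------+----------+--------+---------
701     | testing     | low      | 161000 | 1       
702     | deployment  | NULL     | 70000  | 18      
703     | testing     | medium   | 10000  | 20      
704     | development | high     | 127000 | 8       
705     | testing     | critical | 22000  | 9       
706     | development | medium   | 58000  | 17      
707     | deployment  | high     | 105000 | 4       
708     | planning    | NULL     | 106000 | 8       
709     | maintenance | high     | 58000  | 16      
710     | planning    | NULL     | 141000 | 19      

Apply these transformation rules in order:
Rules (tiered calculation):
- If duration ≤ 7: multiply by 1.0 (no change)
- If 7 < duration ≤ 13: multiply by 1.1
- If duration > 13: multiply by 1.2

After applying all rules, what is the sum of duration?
140.5

Step 1: Tier 1 (duration ≤ 7): 2 records, sum = 5 × 1.0 = 5.0
Step 2: Tier 2 (7 < duration ≤ 13): 3 records, sum = 25 × 1.1 = 27.5
Step 3: Tier 3 (duration > 13): 5 records, sum = 90 × 1.2 = 108.0
Step 4: Final sum = 5.0 + 27.5 + 108.0 = 140.5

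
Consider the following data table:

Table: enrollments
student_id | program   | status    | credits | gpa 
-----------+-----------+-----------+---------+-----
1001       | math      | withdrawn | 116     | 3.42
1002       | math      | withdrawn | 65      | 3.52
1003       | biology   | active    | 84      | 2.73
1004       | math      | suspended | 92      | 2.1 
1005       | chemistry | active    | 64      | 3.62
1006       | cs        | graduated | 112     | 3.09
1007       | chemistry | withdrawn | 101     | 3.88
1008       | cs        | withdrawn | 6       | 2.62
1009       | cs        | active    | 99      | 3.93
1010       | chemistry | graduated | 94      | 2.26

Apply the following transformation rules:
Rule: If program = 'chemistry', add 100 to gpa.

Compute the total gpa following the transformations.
331.17

Step 1: Count records where program = 'chemistry': 3
Step 2: Total bonus added: 3 × 100 = 300
Step 3: Original sum of gpa: 31.17
Step 4: Final sum = 31.17 + 300 = 331.17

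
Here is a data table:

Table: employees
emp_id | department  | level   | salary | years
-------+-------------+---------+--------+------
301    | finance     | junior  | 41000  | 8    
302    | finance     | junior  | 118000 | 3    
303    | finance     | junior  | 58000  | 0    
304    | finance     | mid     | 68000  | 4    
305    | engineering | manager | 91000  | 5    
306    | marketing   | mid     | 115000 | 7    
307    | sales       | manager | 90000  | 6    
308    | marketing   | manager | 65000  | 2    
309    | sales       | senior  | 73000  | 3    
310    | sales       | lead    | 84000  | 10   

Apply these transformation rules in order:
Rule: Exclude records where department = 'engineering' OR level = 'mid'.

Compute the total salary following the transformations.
529000

Step 1: Find records where department = 'engineering' OR level = 'mid'
Step 2: 3 records match, summing to 274000
Step 3: Original sum: 803000
Step 4: Remaining sum = 803000 - 274000 = 529000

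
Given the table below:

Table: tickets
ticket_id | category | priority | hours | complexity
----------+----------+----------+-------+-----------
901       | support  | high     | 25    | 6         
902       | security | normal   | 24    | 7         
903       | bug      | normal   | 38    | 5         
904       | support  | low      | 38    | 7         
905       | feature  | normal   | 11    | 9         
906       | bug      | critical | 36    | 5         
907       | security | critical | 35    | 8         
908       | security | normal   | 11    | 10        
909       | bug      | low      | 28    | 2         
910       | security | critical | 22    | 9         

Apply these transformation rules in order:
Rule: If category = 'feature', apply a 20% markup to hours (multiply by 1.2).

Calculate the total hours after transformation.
270.2

Step 1: Records with category = 'feature' have total hours = 11
Step 2: Apply multiplier: 11 × 1.2 = 13.2
Step 3: Other records total: 257
Step 4: Final sum = 13.2 + 257 = 270.2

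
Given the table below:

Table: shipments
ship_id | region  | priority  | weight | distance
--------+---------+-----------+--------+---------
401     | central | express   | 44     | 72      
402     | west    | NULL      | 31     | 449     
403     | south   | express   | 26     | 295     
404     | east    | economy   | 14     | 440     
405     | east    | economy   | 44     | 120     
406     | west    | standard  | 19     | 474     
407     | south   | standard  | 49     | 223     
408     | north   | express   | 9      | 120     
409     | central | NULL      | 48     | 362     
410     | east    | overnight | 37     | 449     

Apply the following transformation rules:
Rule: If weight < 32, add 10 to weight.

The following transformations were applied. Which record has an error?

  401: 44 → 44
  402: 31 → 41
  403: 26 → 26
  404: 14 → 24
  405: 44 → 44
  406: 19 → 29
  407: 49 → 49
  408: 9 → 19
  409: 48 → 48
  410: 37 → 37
Record 403 has an error. The correct transformed value should be 36, not 26.

Step 1: Check each record against the rule
Step 2: Record 403 has weight = 26
Step 3: Since 26 < 32, the bonus should have been applied
Step 4: Correct value = 36, but claimed value = 26
Conclusion: Record 403 has the error.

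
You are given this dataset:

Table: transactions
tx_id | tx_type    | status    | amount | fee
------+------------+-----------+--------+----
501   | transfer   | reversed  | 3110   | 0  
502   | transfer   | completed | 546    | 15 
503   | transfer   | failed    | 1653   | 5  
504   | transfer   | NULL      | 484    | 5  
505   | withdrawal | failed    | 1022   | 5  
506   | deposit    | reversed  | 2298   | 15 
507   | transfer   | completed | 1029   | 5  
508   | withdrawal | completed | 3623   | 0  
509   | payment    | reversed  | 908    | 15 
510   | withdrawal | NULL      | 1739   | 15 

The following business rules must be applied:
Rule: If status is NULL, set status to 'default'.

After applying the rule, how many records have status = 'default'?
2

Step 1: Count records where status IS NULL
Step 2: Found 2 records with NULL status
Step 3: These records will have status set to 'default'
Step 4: Records already having status = 'default': 0
Step 5: Answer: 2 + 0 = 2 records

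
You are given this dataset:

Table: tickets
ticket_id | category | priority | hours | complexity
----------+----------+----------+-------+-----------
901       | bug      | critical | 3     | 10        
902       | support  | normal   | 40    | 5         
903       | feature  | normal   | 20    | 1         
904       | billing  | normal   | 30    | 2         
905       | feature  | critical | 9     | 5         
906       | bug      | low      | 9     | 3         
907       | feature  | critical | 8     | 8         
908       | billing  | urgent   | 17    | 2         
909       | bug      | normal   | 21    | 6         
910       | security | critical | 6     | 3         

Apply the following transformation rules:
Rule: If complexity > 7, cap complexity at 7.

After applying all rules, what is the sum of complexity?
41

Step 1: 2 records have complexity > 7
Step 2: These records originally summed to 18
Step 3: After capping: 2 × 7 = 14
Step 4: Unaffected records sum: 27
Step 5: Final sum = 14 + 27 = 41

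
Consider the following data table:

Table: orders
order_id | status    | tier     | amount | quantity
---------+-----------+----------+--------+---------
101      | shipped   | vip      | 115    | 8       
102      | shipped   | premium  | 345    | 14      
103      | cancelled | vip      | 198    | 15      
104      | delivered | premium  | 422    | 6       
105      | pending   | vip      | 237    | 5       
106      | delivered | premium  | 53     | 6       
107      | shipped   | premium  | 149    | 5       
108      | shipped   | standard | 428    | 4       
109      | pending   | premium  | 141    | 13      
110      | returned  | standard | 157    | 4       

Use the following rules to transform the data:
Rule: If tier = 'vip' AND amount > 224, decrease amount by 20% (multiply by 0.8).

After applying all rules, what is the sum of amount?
2197.6

Step 1: Find records where tier = 'vip' AND amount > 224
Step 2: 1 records match, summing to 237
Step 3: After multiplier: 237 × 0.8 = 189.6
Step 4: Unaffected records sum: 2008
Step 5: Final sum = 189.6 + 2008 = 2197.6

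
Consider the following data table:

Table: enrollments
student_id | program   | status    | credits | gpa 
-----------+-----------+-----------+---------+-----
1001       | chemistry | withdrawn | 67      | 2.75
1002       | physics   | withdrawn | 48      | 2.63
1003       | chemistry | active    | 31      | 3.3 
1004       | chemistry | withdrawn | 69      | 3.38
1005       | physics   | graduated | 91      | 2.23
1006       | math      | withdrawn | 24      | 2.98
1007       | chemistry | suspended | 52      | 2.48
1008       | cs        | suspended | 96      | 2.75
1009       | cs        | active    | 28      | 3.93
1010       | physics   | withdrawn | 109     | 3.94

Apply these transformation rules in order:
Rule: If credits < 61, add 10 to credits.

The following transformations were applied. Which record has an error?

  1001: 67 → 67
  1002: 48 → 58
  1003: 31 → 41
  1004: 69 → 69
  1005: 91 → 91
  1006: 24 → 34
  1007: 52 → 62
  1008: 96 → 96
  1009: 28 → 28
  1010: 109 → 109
Record 1009 has an error. The correct transformed value should be 38, not 28.

Step 1: Check each record against the rule
Step 2: Record 1009 has credits = 28
Step 3: Since 28 < 61, the bonus should have been applied
Step 4: Correct value = 38, but claimed value = 28
Conclusion: Record 1009 has the error.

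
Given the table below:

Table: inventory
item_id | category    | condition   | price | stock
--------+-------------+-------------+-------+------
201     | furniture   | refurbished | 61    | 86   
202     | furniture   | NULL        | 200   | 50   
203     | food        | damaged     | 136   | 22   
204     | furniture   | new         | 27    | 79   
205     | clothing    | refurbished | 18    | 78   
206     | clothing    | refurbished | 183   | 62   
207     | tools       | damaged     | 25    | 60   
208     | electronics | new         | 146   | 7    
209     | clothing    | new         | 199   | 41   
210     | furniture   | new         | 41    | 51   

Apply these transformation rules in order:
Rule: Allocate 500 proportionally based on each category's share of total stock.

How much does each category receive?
clothing: 168.84, electronics: 6.53, food: 20.52, furniture: 248.13, tools: 55.97

Step 1: Calculate total stock = 536
Step 2: Calculate each category's proportion:
  clothing: 181/536 = 33.77% → 168.84
  electronics: 7/536 = 1.31% → 6.53
  food: 22/536 = 4.10% → 20.52
  furniture: 266/536 = 49.63% → 248.13
  tools: 60/536 = 11.19% → 55.97
Step 3: Verify: sum of allocations ≈ 500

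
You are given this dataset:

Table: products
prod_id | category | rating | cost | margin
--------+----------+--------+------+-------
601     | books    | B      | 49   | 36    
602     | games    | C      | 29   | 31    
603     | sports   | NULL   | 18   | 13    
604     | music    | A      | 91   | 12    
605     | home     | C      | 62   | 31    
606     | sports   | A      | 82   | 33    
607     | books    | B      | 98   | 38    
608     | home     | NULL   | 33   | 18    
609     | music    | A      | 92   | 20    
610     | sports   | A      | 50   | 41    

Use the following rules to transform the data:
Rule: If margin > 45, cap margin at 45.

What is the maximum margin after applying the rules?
41

Step 1: Original maximum margin = 41
Step 2: Check cap of 45 against maximum
Step 3: No records exceed the cap (max 41 <= cap 45), so no capping applies
Step 4: Maximum after transformation = 41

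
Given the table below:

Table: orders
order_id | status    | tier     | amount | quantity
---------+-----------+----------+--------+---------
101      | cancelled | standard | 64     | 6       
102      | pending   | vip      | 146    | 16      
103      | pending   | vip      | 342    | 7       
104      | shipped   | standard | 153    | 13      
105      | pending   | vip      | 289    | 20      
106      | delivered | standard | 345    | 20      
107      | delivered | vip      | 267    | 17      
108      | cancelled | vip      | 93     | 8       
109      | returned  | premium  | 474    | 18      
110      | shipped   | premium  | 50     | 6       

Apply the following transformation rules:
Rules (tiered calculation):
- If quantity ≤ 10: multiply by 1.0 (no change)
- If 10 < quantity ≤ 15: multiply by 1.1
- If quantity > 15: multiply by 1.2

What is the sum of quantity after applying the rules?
150.5

Step 1: Tier 1 (quantity ≤ 10): 4 records, sum = 27 × 1.0 = 27.0
Step 2: Tier 2 (10 < quantity ≤ 15): 1 records, sum = 13 × 1.1 = 14.3
Step 3: Tier 3 (quantity > 15): 5 records, sum = 91 × 1.2 = 109.2
Step 4: Final sum = 27.0 + 14.3 + 109.2 = 150.5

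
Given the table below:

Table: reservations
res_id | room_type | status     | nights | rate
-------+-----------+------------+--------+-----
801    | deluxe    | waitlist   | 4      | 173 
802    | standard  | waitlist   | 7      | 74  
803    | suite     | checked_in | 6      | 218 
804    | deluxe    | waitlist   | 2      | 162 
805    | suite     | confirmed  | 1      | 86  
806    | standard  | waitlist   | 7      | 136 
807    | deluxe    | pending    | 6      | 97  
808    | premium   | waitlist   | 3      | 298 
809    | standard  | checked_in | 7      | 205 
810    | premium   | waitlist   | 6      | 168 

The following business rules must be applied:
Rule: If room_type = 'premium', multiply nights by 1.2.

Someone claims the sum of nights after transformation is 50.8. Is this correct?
Yes, the result is correct.

Step 1: Calculate the correct sum after transformation
Step 2: Apply multiplier 1.2 to records where room_type = 'premium'
Step 3: Correct result = 50.8
Step 4: Claimed result = 50.8
Step 5: 50.8 = 50.8 ✓
Conclusion: The claimed result is correct.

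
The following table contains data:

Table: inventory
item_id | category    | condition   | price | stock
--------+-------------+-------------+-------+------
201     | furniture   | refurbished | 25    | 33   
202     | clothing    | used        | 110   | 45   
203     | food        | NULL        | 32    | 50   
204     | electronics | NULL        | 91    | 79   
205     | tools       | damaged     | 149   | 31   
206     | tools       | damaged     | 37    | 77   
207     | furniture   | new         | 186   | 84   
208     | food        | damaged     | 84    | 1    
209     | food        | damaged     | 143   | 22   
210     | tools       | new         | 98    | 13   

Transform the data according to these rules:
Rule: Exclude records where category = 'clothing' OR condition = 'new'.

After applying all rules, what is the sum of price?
561

Step 1: Find records where category = 'clothing' OR condition = 'new'
Step 2: 3 records match, summing to 394
Step 3: Original sum: 955
Step 4: Remaining sum = 955 - 394 = 561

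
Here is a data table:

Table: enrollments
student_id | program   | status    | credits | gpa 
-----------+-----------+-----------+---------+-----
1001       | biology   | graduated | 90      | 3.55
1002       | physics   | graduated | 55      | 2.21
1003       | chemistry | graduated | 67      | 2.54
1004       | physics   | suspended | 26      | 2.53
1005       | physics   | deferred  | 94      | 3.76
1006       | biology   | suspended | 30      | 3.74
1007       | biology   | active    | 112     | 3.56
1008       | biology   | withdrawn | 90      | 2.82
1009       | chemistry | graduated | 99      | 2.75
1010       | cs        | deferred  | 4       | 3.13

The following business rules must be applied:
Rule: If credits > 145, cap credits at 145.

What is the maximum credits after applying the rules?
112

Step 1: Original maximum credits = 112
Step 2: Check cap of 145 against maximum
Step 3: No records exceed the cap (max 112 <= cap 145), so no capping applies
Step 4: Maximum after transformation = 112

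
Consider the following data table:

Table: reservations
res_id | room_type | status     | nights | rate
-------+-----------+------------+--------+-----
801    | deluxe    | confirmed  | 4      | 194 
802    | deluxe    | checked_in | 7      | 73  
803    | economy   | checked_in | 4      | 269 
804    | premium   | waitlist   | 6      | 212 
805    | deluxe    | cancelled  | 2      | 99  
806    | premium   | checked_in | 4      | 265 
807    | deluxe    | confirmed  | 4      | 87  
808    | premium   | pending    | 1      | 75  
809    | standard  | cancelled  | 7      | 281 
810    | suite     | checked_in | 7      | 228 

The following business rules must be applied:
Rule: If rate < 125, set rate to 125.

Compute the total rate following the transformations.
1949

Step 1: 4 records have rate < 125
Step 2: These records originally summed to 334
Step 3: After setting to minimum: 4 × 125 = 500
Step 4: Unaffected records sum: 1449
Step 5: Final sum = 500 + 1449 = 1949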